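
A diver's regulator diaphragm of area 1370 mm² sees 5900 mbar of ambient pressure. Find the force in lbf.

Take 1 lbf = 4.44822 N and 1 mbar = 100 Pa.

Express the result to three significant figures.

182 lbf

5900 mbar × 100 → 590000 Pa
1370 mm² × 10⁻⁶ → 0.00137 m²
F = P × A = 590000 Pa × 0.00137 m² = 808.3 N
808.3 N ÷ (4.44822 N/lbf) = 181.713 lbf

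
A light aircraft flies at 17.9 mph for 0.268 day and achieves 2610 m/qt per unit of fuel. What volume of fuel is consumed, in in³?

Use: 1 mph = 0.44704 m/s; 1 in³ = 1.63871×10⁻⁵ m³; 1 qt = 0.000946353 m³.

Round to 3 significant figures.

17.9 mph → 8.00202 m/s
0.268 day → 23155.2 s
d = v × t = 8.00202 × 23155.2 = 185288 m
2610 m/qt → 2.75796×10⁶ m/m³
V = d / (distance per unit fuel) = 185288 / 2.75796×10⁶ = 0.067183 m³
In in³: 0.067183 / 1.63871×10⁻⁵ = 4099.75 in³

4100 in³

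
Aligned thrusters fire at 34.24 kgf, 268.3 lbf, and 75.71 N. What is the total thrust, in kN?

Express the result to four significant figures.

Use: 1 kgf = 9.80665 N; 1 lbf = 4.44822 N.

1.605 kN

34.24 kgf × 9.80665 → 335.78 N
268.3 lbf × 4.44822 → 1193.46 N
75.71 N (already N)
Total: 335.78 + 1193.46 + 75.71 = 1604.95 N
In kN: 1604.95 / 1000 = 1.60495 kN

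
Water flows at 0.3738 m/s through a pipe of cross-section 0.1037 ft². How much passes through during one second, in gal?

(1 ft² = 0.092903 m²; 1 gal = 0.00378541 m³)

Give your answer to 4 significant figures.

0.1037 ft² × 0.092903 = 0.00963404 m²
V = v × A × t = 0.3738 m/s × 0.00963404 m² × 1 s = 0.0036012 m³
0.0036012 m³ ÷ (0.00378541 m³/gal) = 0.951337 gal

0.9513 gal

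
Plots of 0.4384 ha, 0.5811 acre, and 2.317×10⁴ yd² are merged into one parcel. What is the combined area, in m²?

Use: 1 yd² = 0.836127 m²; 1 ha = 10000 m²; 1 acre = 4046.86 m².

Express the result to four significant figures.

0.4384 ha × 10000 = 4384 m²
0.5811 acre × 4046.86 = 2351.63 m²
2.317×10⁴ yd² × 0.836127 = 19373.1 m²
Combined: 4384 + 2351.63 + 19373.1 = 26108.7 m²

2.611×10⁴ m²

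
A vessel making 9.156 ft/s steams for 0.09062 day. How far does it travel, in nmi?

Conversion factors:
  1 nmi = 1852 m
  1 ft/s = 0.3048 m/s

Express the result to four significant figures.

11.80 nmi

9.156 ft/s × 0.3048 = 2.79075 m/s
0.09062 day × 86400 = 7829.57 s
d = v × t = 2.79075 m/s × 7829.57 s = 21850.4 m
21850.4 m ÷ (1852 m/nmi) = 11.7983 nmi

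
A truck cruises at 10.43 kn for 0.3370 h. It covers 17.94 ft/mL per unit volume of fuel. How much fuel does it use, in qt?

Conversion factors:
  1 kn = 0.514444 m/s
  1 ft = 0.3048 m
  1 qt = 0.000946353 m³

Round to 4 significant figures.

10.43 kn → 5.36565 m/s
0.3370 h → 1213.2 s
d = v × t = 5.36565 × 1213.2 = 6509.61 m
17.94 ft/mL → 5.46811×10⁶ m/m³
V = d / (distance per unit fuel) = 6509.61 / 5.46811×10⁶ = 0.00119047 m³
In qt: 0.00119047 / 0.000946353 = 1.25796 qt

1.258 qt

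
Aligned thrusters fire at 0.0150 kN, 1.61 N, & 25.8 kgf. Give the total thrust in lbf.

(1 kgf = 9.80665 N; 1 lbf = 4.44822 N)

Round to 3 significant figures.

0.0150 kN × 1000 = 15 N
1.61 N (already N)
25.8 kgf × 9.80665 = 253.012 N
Sum: 15 + 1.61 + 253.012 = 269.622 N
In lbf: 269.622 / 4.44822 = 60.6135 lbf

60.6 lbf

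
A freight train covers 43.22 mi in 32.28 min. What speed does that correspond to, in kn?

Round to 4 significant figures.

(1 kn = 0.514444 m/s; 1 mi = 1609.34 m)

69.81 kn

43.22 mi × 1609.34 → 69555.7 m
32.28 min × 60 → 1936.8 s
v = d / t = 69555.7 m / 1936.8 s = 35.9127 m/s
35.9127 m/s ÷ (0.514444 m/s/kn) = 69.8088 kn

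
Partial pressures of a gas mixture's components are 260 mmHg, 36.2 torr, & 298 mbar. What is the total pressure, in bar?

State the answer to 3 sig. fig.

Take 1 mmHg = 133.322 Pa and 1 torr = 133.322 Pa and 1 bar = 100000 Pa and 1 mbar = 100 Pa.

0.693 bar

260 mmHg × 133.322 = 34663.7 Pa
36.2 torr × 133.322 = 4826.26 Pa
298 mbar × 100 = 29800 Pa
Sum: 34663.7 + 4826.26 + 29800 = 69290 Pa
In bar: 69290 / 100000 = 0.6929 bar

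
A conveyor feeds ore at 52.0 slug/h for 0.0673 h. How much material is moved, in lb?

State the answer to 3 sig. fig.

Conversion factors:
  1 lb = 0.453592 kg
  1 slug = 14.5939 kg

52.0 slug/h → 0.210801 kg/s
0.0673 h → 242.28 s
m = ṁ × t = 0.210801 × 242.28 = 51.0729 kg
In lb: 51.0729 / 0.453592 = 112.597 lb

113 lb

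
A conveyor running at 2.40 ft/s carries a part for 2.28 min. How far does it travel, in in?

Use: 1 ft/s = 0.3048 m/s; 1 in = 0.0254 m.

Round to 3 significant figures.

3940 in

2.40 ft/s × 0.3048 = 0.73152 m/s
2.28 min × 60 = 136.8 s
d = v × t = 0.73152 m/s × 136.8 s = 100.072 m
100.072 m ÷ (0.0254 m/in) = 3939.84 in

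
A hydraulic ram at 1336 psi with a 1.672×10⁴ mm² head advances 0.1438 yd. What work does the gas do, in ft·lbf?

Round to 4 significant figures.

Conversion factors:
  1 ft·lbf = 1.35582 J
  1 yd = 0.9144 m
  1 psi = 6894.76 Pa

1.494×10⁴ ft·lbf

1336 psi → 9.2114×10⁶ Pa
1.672×10⁴ mm² → 0.01672 m²
F = P × A = 9.2114×10⁶ × 0.01672 = 154015 N
0.1438 yd → 0.131491 m
W = F × d = 154015 × 0.131491 = 20251.6 J
In ft·lbf: 20251.6 / 1.35582 = 14936.8 ft·lbf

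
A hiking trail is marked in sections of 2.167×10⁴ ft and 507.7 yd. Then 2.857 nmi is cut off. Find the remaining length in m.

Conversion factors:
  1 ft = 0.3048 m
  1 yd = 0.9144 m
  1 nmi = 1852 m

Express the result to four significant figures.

1778 m

2.167×10⁴ ft × 0.3048 = 6605.02 m
507.7 yd × 0.9144 = 464.241 m
2.857 nmi × 1852 = 5291.16 m
Net: 6605.02 + 464.241 − 5291.16 = 1778.1 m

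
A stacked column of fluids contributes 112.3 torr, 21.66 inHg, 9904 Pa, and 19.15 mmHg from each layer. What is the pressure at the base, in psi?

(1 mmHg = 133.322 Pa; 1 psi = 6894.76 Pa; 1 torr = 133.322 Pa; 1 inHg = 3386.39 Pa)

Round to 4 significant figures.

112.3 torr × 133.322 = 14972.1 Pa
21.66 inHg × 3386.39 = 73349.2 Pa
9904 Pa (already Pa)
19.15 mmHg × 133.322 = 2553.12 Pa
Combined: 14972.1 + 73349.2 + 9904 + 2553.12 = 100778 Pa
In psi: 100778 / 6894.76 = 14.6166 psi

14.62 psi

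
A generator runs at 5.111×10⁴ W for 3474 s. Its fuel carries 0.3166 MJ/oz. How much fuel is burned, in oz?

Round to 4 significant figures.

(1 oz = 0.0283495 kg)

560.8 oz

E = P × t = 51110 × 3474 = 1.77556×10⁸ J
0.3166 MJ/oz → 1.11677×10⁷ J/kg
m = E / e_s = 1.77556×10⁸ / 1.11677×10⁷ = 15.8991 kg
In oz: 15.8991 / 0.0283495 = 560.825 oz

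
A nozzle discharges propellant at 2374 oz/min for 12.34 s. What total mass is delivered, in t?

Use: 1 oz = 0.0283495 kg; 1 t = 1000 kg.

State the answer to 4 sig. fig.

2374 oz/min → 1.1217 kg/s
m = ṁ × t = 1.1217 × 12.34 = 13.8418 kg
In t: 13.8418 / 1000 = 0.0138418 t

0.01384 t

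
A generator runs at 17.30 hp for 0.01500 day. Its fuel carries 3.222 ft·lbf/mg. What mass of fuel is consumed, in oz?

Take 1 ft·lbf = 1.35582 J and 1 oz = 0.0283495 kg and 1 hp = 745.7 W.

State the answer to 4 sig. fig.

17.30 hp → 12900.6 W
0.01500 day → 1296 s
E = P × t = 12900.6 × 1296 = 1.67192×10⁷ J
3.222 ft·lbf/mg → 4.36845×10⁶ J/kg
m = E / e_s = 1.67192×10⁷ / 4.36845×10⁶ = 3.82726 kg
In oz: 3.82726 / 0.0283495 = 135.003 oz

135.0 oz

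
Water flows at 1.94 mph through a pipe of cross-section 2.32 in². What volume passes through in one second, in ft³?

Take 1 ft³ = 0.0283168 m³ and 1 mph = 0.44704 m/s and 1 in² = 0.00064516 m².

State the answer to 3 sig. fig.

1.94 mph × 0.44704 → 0.867258 m/s
2.32 in² × 0.00064516 → 0.00149677 m²
V = v × A × t = 0.867258 m/s × 0.00149677 m² × 1 s = 0.00129809 m³
0.00129809 m³ ÷ (0.0283168 m³/ft³) = 0.0458417 ft³

0.0458 ft³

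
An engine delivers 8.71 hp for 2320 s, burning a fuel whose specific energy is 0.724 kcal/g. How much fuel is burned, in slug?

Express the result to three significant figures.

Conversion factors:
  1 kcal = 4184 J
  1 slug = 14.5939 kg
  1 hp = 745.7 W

0.341 slug

8.71 hp → 6495.05 W
E = P × t = 6495.05 × 2320 = 1.50685×10⁷ J
0.724 kcal/g → 3.02922×10⁶ J/kg
m = E / e_s = 1.50685×10⁷ / 3.02922×10⁶ = 4.97438 kg
In slug: 4.97438 / 14.5939 = 0.340853 slug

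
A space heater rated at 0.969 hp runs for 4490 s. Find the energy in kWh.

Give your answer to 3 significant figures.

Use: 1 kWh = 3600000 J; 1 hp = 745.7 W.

0.901 kWh

0.969 hp × 745.7 → 722.583 W
E = P × t = 722.583 W × 4490 s = 3.2444×10⁶ J
3.2444×10⁶ J ÷ (3600000 J/kWh) = 0.901222 kWh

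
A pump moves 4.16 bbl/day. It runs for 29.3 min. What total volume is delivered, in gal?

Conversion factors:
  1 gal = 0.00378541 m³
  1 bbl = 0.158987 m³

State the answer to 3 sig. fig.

4.16 bbl/day → 7.65493×10⁻⁶ m³/s
29.3 min → 1758 s
V = Q × t = 7.65493×10⁻⁶ × 1758 = 0.0134574 m³
In gal: 0.0134574 / 0.00378541 = 3.55507 gal

3.56 gal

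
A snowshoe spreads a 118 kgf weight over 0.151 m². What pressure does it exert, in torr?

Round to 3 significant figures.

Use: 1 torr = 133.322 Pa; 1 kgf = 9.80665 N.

118 kgf × 9.80665 = 1157.18 N
P = F / A = 1157.18 N / 0.151 m² = 7663.44 Pa
7663.44 Pa ÷ (133.322 Pa/torr) = 57.4807 torr

57.5 torr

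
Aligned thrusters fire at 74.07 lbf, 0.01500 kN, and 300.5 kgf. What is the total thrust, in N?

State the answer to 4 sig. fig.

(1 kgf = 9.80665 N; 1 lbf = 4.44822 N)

3291 N

74.07 lbf × 4.44822 = 329.48 N
0.01500 kN × 1000 = 15 N
300.5 kgf × 9.80665 = 2946.9 N
Sum: 329.48 + 15 + 2946.9 = 3291.38 N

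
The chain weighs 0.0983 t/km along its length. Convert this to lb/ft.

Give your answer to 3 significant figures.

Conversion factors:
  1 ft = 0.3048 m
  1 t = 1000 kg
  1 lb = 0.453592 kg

0.0661 lb/ft

0.0983 t/km × 1000 kg/t ÷ 1000 m/km = 0.0983 kg/m
0.0983 kg/m ÷ 0.453592 kg/lb × 0.3048 m/ft = 0.0660546 lb/ft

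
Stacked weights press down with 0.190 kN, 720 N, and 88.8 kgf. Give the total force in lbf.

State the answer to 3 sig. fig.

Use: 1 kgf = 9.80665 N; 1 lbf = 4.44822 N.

400 lbf

0.190 kN × 1000 → 190 N
720 N (already N)
88.8 kgf × 9.80665 → 870.831 N
Combined: 190 + 720 + 870.831 = 1780.83 N
In lbf: 1780.83 / 4.44822 = 400.347 lbf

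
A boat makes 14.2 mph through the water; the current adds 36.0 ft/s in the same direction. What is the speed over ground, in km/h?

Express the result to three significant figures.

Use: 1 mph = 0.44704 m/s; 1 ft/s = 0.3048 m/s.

62.4 km/h

14.2 mph × 0.44704 = 6.34797 m/s
36.0 ft/s × 0.3048 = 10.9728 m/s
Total: 6.34797 + 10.9728 = 17.3208 m/s
In km/h: 17.3208 / (1/3.6) = 62.3549 km/h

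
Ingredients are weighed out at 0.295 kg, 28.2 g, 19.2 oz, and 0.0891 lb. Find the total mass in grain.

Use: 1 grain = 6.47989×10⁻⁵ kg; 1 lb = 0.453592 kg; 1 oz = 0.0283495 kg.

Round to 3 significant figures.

0.295 kg (already kg)
28.2 g × 0.001 → 0.0282 kg
19.2 oz × 0.0283495 → 0.54431 kg
0.0891 lb × 0.453592 → 0.040415 kg
Combined: 0.295 + 0.0282 + 0.54431 + 0.040415 = 0.907925 kg
In grain: 0.907925 / 6.47989×10⁻⁵ = 14011.4 grain

1.40×10⁴ grain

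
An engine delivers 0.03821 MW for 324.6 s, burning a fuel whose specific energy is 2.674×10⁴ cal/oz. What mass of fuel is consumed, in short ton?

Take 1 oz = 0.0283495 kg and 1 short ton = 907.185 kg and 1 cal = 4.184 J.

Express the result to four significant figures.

0.03821 MW → 38210 W
E = P × t = 38210 × 324.6 = 1.2403×10⁷ J
2.674×10⁴ cal/oz → 3.94646×10⁶ J/kg
m = E / e_s = 1.2403×10⁷ / 3.94646×10⁶ = 3.14282 kg
In short ton: 3.14282 / 907.185 = 0.00346437 short ton

0.003464 short ton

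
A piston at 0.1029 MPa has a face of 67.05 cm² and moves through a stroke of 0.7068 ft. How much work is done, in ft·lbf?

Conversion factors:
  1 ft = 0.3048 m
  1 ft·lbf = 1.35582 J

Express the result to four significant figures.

109.6 ft·lbf

0.1029 MPa → 102900 Pa
67.05 cm² → 0.006705 m²
F = P × A = 102900 × 0.006705 = 689.944 N
0.7068 ft → 0.215433 m
W = F × d = 689.944 × 0.215433 = 148.637 J
In ft·lbf: 148.637 / 1.35582 = 109.629 ft·lbf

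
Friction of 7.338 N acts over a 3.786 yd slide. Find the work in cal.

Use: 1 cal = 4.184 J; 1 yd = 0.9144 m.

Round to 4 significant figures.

3.786 yd × 0.9144 = 3.46192 m
W = F × d = 7.338 N × 3.46192 m = 25.4036 J
25.4036 J ÷ (4.184 J/cal) = 6.07161 cal

6.072 cal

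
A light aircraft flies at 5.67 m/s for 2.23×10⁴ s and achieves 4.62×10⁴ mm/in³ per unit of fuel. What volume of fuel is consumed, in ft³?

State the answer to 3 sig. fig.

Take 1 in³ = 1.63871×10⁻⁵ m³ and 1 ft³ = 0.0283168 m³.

1.58 ft³

d = v × t = 5.67 × 22300 = 126441 m
4.62×10⁴ mm/in³ → 2.81929×10⁶ m/m³
V = d / (distance per unit fuel) = 126441 / 2.81929×10⁶ = 0.0448485 m³
In ft³: 0.0448485 / 0.0283168 = 1.58381 ft³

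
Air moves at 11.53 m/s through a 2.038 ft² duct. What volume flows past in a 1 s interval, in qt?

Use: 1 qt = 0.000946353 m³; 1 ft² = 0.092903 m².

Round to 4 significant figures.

2307 qt

2.038 ft² × 0.092903 = 0.189336 m²
V = v × A × t = 11.53 m/s × 0.189336 m² × 1 s = 2.18304 m³
2.18304 m³ ÷ (0.000946353 m³/qt) = 2306.79 qt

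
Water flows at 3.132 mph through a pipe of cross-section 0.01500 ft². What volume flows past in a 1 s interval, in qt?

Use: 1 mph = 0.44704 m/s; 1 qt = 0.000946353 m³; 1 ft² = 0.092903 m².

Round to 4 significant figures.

3.132 mph × 0.44704 = 1.40013 m/s
0.01500 ft² × 0.092903 = 0.00139354 m²
V = v × A × t = 1.40013 m/s × 0.00139354 m² × 1 s = 0.00195114 m³
0.00195114 m³ ÷ (0.000946353 m³/qt) = 2.06175 qt

2.062 qt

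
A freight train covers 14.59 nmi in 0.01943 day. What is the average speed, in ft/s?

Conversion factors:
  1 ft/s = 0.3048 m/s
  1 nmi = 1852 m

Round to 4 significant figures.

52.81 ft/s

14.59 nmi × 1852 → 27020.7 m
0.01943 day × 86400 → 1678.75 s
v = d / t = 27020.7 m / 1678.75 s = 16.0957 m/s
16.0957 m/s ÷ (0.3048 m/s/ft/s) = 52.8074 ft/s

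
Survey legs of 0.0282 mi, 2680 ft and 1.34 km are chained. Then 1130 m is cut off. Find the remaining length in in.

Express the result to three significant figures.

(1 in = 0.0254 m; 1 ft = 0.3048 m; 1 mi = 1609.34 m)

4.22×10⁴ in

0.0282 mi × 1609.34 = 45.3834 m
2680 ft × 0.3048 = 816.864 m
1.34 km × 1000 = 1340 m
1130 m (already m)
Net: 45.3834 + 816.864 + 1340 − 1130 = 1072.25 m
In in: 1072.25 / 0.0254 = 42214.6 in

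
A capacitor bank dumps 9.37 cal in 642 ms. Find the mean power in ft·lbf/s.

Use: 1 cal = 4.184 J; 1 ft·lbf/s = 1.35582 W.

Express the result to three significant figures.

45.0 ft·lbf/s

9.37 cal × 4.184 = 39.2041 J
642 ms × 0.001 = 0.642 s
P = E / t = 39.2041 J / 0.642 s = 61.0656 W
61.0656 W ÷ (1.35582 W/ft·lbf/s) = 45.0396 ft·lbf/s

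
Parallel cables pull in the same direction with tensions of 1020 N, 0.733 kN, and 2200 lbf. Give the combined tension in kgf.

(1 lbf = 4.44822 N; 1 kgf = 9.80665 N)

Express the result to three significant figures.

1180 kgf

1020 N (already N)
0.733 kN × 1000 → 733 N
2200 lbf × 4.44822 → 9786.08 N
Total: 1020 + 733 + 9786.08 = 11539.1 N
In kgf: 11539.1 / 9.80665 = 1176.66 kgf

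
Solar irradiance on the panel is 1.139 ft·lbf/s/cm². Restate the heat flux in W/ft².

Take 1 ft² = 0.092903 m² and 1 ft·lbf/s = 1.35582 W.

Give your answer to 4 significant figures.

1435 W/ft²

1.139 ft·lbf/s/cm² × 1.35582 W/ft·lbf/s ÷ 0.0001 m²/cm² = 15442.8 W/m²
15442.8 W/m² × 0.092903 m²/ft² = 1434.68 W/ft²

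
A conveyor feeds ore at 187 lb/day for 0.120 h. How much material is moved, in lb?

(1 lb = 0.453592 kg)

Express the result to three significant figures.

0.935 lb

187 lb/day → 9.81733×10⁻⁴ kg/s
0.120 h → 432 s
m = ṁ × t = 9.81733×10⁻⁴ × 432 = 0.424109 kg
In lb: 0.424109 / 0.453592 = 0.935001 lb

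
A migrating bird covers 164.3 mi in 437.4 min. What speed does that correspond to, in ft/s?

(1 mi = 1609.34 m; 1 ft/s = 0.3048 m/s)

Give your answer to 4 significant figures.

164.3 mi × 1609.34 = 264415 m
437.4 min × 60 = 26244 s
v = d / t = 264415 m / 26244 s = 10.0753 m/s
10.0753 m/s ÷ (0.3048 m/s/ft/s) = 33.0554 ft/s

33.06 ft/s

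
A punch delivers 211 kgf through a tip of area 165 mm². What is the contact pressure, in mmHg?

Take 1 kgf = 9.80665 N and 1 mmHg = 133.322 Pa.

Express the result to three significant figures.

9.41×10⁴ mmHg

211 kgf × 9.80665 = 2069.2 N
165 mm² × 10⁻⁶ = 1.65×10⁻⁴ m²
P = F / A = 2069.2 N / 1.65×10⁻⁴ m² = 1.25406×10⁷ Pa
1.25406×10⁷ Pa ÷ (133.322 Pa/mmHg) = 94062.5 mmHg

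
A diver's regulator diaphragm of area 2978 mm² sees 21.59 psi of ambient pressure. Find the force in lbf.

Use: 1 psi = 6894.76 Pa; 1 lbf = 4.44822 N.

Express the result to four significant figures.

21.59 psi × 6894.76 → 148858 Pa
2978 mm² × 10⁻⁶ → 0.002978 m²
F = P × A = 148858 Pa × 0.002978 m² = 443.299 N
443.299 N ÷ (4.44822 N/lbf) = 99.6576 lbf

99.66 lbf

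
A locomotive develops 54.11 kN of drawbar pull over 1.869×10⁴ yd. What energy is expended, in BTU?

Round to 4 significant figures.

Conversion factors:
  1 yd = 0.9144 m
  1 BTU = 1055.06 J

54.11 kN × 1000 → 54110 N
1.869×10⁴ yd × 0.9144 → 17090.1 m
W = F × d = 54110 N × 17090.1 m = 9.24745×10⁸ J
9.24745×10⁸ J ÷ (1055.06 J/BTU) = 876486 BTU

8.765×10⁵ BTU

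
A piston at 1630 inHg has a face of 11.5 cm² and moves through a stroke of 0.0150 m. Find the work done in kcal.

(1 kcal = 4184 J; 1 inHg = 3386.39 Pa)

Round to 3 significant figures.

1630 inHg → 5.51982×10⁶ Pa
11.5 cm² → 0.00115 m²
F = P × A = 5.51982×10⁶ × 0.00115 = 6347.79 N
W = F × d = 6347.79 × 0.015 = 95.2168 J
In kcal: 95.2168 / 4184 = 0.0227574 kcal

0.0228 kcal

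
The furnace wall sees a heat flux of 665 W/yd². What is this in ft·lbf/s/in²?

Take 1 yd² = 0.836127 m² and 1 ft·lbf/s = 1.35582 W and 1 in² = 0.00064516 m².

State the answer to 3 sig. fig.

665 W/yd² ÷ 0.836127 m²/yd² = 795.334 W/m²
795.334 W/m² ÷ 1.35582 W/ft·lbf/s × 0.00064516 m²/in² = 0.378456 ft·lbf/s/in²

0.378 ft·lbf/s/in²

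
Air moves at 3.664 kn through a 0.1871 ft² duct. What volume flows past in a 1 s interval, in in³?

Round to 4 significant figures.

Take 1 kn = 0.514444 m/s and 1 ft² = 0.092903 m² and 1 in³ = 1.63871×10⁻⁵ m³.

1999 in³

3.664 kn × 0.514444 = 1.88492 m/s
0.1871 ft² × 0.092903 = 0.0173822 m²
V = v × A × t = 1.88492 m/s × 0.0173822 m² × 1 s = 0.0327641 m³
0.0327641 m³ ÷ (1.63871×10⁻⁵ m³/in³) = 1999.38 in³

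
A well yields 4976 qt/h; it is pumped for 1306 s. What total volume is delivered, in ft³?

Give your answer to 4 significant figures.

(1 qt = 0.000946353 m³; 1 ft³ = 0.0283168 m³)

4976 qt/h → 0.00130807 m³/s
V = Q × t = 0.00130807 × 1306 = 1.70834 m³
In ft³: 1.70834 / 0.0283168 = 60.3296 ft³

60.33 ft³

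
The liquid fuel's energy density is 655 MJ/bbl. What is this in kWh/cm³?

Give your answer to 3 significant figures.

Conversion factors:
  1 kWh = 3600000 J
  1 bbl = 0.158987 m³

0.00114 kWh/cm³

655 MJ/bbl × 1000000 J/MJ ÷ 0.158987 m³/bbl = 4.11983×10⁹ J/m³
4.11983×10⁹ J/m³ ÷ 3600000 J/kWh × 10⁻⁶ m³/cm³ = 0.0011444 kWh/cm³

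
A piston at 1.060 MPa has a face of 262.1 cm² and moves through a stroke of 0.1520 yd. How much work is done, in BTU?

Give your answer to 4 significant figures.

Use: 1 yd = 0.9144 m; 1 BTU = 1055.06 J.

3.660 BTU

1.060 MPa → 1.06×10⁶ Pa
262.1 cm² → 0.02621 m²
F = P × A = 1.06×10⁶ × 0.02621 = 27782.6 N
0.1520 yd → 0.138989 m
W = F × d = 27782.6 × 0.138989 = 3861.48 J
In BTU: 3861.48 / 1055.06 = 3.65996 BTU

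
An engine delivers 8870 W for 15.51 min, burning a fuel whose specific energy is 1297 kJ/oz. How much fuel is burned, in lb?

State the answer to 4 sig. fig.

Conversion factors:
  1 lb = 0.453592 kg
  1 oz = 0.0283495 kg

0.3978 lb

15.51 min → 930.6 s
E = P × t = 8870 × 930.6 = 8.25442×10⁶ J
1297 kJ/oz → 4.57504×10⁷ J/kg
m = E / e_s = 8.25442×10⁶ / 4.57504×10⁷ = 0.180423 kg
In lb: 0.180423 / 0.453592 = 0.397765 lb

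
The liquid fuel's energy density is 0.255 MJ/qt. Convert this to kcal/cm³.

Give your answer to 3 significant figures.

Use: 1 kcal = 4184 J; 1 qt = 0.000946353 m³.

0.0644 kcal/cm³

0.255 MJ/qt × 1000000 J/MJ ÷ 0.000946353 m³/qt = 2.69455×10⁸ J/m³
2.69455×10⁸ J/m³ ÷ 4184 J/kcal × 10⁻⁶ m³/cm³ = 0.0644013 kcal/cm³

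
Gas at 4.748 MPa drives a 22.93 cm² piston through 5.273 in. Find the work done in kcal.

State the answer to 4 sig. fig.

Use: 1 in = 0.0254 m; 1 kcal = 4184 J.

4.748 MPa → 4.748×10⁶ Pa
22.93 cm² → 0.002293 m²
F = P × A = 4.748×10⁶ × 0.002293 = 10887.2 N
5.273 in → 0.133934 m
W = F × d = 10887.2 × 0.133934 = 1458.17 J
In kcal: 1458.17 / 4184 = 0.348511 kcal

0.3485 kcal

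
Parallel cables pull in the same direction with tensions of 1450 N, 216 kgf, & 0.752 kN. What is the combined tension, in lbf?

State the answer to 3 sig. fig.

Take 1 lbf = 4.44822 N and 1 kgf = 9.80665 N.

971 lbf

1450 N (already N)
216 kgf × 9.80665 = 2118.24 N
0.752 kN × 1000 = 752 N
Total: 1450 + 2118.24 + 752 = 4320.24 N
In lbf: 4320.24 / 4.44822 = 971.229 lbf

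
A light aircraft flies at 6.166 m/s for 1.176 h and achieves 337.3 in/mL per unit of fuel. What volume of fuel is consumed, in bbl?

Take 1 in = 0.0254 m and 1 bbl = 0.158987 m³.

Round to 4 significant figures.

1.176 h → 4233.6 s
d = v × t = 6.166 × 4233.6 = 26104.4 m
337.3 in/mL → 8.56742×10⁶ m/m³
V = d / (distance per unit fuel) = 26104.4 / 8.56742×10⁶ = 0.00304694 m³
In bbl: 0.00304694 / 0.158987 = 0.0191647 bbl

0.01916 bbl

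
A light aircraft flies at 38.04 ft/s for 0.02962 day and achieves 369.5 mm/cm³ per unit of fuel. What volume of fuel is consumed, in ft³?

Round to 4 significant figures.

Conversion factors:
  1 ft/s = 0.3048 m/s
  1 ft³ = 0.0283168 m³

38.04 ft/s → 11.5946 m/s
0.02962 day → 2559.17 s
d = v × t = 11.5946 × 2559.17 = 29672.6 m
369.5 mm/cm³ → 369500 m/m³
V = d / (distance per unit fuel) = 29672.6 / 369500 = 0.0803047 m³
In ft³: 0.0803047 / 0.0283168 = 2.83594 ft³

2.836 ft³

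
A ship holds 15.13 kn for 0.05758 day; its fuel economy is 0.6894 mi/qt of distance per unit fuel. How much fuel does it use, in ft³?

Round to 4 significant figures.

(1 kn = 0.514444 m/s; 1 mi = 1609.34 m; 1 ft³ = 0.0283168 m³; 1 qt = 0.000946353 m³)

1.166 ft³

15.13 kn → 7.78354 m/s
0.05758 day → 4974.91 s
d = v × t = 7.78354 × 4974.91 = 38722.4 m
0.6894 mi/qt → 1.17237×10⁶ m/m³
V = d / (distance per unit fuel) = 38722.4 / 1.17237×10⁶ = 0.0330292 m³
In ft³: 0.0330292 / 0.0283168 = 1.16642 ft³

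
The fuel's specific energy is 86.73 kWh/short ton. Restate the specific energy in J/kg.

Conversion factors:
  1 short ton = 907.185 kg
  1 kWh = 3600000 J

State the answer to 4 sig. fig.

3.442×10⁵ J/kg

86.73 kWh/short ton × 3600000 J/kWh ÷ 907.185 kg/short ton = 344172 J/kg
344172 J/kg  = 344172 J/kg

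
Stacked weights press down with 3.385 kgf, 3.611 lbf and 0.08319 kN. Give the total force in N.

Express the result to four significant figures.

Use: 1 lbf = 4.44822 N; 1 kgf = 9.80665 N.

132.4 N

3.385 kgf × 9.80665 = 33.1955 N
3.611 lbf × 4.44822 = 16.0625 N
0.08319 kN × 1000 = 83.19 N
Total: 33.1955 + 16.0625 + 83.19 = 132.448 N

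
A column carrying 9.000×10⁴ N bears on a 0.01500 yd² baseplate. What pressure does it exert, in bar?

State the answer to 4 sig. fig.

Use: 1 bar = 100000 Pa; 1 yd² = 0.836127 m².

0.01500 yd² × 0.836127 = 0.0125419 m²
P = F / A = 90000 N / 0.0125419 m² = 7.17595×10⁶ Pa
7.17595×10⁶ Pa ÷ (100000 Pa/bar) = 71.7595 bar

71.76 bar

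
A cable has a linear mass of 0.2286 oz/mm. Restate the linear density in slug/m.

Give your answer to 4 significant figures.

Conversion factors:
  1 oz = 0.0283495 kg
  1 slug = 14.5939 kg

0.4441 slug/m

0.2286 oz/mm × 0.0283495 kg/oz ÷ 0.001 m/mm = 6.4807 kg/m
6.4807 kg/m ÷ 14.5939 kg/slug = 0.444069 slug/m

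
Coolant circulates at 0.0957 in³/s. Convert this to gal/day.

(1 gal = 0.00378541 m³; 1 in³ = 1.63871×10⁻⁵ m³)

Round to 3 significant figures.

35.8 gal/day

0.0957 in³/s × 1.63871×10⁻⁵ m³/in³ = 1.56825×10⁻⁶ m³/s
1.56825×10⁻⁶ m³/s ÷ 0.00378541 m³/gal × 86400 s/day = 35.7945 gal/day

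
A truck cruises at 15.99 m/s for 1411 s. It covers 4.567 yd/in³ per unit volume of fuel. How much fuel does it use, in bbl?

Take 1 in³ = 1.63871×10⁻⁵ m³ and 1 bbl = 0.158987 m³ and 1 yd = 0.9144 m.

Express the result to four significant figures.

d = v × t = 15.99 × 1411 = 22561.9 m
4.567 yd/in³ → 254839 m/m³
V = d / (distance per unit fuel) = 22561.9 / 254839 = 0.0885339 m³
In bbl: 0.0885339 / 0.158987 = 0.556863 bbl

0.5569 bbl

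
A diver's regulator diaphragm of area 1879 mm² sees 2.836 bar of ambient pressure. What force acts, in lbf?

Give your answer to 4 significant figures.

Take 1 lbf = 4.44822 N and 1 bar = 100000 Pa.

2.836 bar × 100000 = 283600 Pa
1879 mm² × 10⁻⁶ = 0.001879 m²
F = P × A = 283600 Pa × 0.001879 m² = 532.884 N
532.884 N ÷ (4.44822 N/lbf) = 119.797 lbf

119.8 lbf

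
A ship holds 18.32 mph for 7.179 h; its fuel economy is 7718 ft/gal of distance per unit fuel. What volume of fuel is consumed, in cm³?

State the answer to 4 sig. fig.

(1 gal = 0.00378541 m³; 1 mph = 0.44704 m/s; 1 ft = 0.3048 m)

18.32 mph → 8.18977 m/s
7.179 h → 25844.4 s
d = v × t = 8.18977 × 25844.4 = 211660 m
7718 ft/gal → 621451 m/m³
V = d / (distance per unit fuel) = 211660 / 621451 = 0.34059 m³
In cm³: 0.34059 / 10⁻⁶ = 340590 cm³

3.406×10⁵ cm³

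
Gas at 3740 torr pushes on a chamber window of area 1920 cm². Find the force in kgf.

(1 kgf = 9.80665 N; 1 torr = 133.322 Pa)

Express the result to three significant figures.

3740 torr × 133.322 → 498624 Pa
1920 cm² × 0.0001 → 0.192 m²
F = P × A = 498624 Pa × 0.192 m² = 95735.8 N
95735.8 N ÷ (9.80665 N/kgf) = 9762.33 kgf

9760 kgf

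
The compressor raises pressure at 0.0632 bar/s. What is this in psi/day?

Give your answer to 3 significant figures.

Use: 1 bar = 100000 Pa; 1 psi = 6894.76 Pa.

7.92×10⁴ psi/day

0.0632 bar/s × 100000 Pa/bar = 6320 Pa/s
6320 Pa/s ÷ 6894.76 Pa/psi × 86400 s/day = 79197.5 psi/day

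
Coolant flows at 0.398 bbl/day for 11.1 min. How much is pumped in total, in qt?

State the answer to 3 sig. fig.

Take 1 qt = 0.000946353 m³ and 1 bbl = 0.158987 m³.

0.398 bbl/day → 7.32371×10⁻⁷ m³/s
11.1 min → 666 s
V = Q × t = 7.32371×10⁻⁷ × 666 = 4.87759×10⁻⁴ m³
In qt: 4.87759×10⁻⁴ / 0.000946353 = 0.515409 qt

0.515 qt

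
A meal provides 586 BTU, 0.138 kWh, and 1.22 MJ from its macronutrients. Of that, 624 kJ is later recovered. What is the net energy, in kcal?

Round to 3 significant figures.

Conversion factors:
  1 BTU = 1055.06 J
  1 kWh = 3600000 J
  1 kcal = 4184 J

586 BTU × 1055.06 → 618265 J
0.138 kWh × 3600000 → 496800 J
1.22 MJ × 1000000 → 1.22×10⁶ J
624 kJ × 1000 → 624000 J
Sum: 618265 + 496800 + 1.22×10⁶ − 624000 = 1.71106×10⁶ J
In kcal: 1.71106×10⁶ / 4184 = 408.953 kcal

409 kcal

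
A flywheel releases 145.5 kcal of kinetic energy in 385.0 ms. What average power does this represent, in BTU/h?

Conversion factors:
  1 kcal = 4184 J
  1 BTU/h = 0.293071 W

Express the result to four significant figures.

145.5 kcal × 4184 = 608772 J
385.0 ms × 0.001 = 0.385 s
P = E / t = 608772 J / 0.385 s = 1.58123×10⁶ W
1.58123×10⁶ W ÷ (0.293071 W/BTU/h) = 5.39538×10⁶ BTU/h

5.395×10⁶ BTU/h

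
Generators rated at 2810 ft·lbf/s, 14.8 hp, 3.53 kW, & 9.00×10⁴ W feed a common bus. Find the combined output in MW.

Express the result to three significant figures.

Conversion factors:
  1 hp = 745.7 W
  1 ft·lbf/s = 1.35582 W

2810 ft·lbf/s × 1.35582 → 3809.85 W
14.8 hp × 745.7 → 11036.4 W
3.53 kW × 1000 → 3530 W
9.00×10⁴ W (already W)
Total: 3809.85 + 11036.4 + 3530 + 90000 = 108376 W
In MW: 108376 / 1000000 = 0.108376 MW

0.108 MW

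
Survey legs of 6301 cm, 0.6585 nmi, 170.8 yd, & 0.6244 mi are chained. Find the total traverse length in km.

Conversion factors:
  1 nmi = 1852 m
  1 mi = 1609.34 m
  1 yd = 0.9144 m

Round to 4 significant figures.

2.444 km

6301 cm × 0.01 = 63.01 m
0.6585 nmi × 1852 = 1219.54 m
170.8 yd × 0.9144 = 156.18 m
0.6244 mi × 1609.34 = 1004.87 m
Sum: 63.01 + 1219.54 + 156.18 + 1004.87 = 2443.6 m
In km: 2443.6 / 1000 = 2.4436 km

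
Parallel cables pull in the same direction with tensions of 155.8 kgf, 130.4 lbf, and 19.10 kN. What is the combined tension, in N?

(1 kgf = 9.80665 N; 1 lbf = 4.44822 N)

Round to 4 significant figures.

155.8 kgf × 9.80665 = 1527.88 N
130.4 lbf × 4.44822 = 580.048 N
19.10 kN × 1000 = 19100 N
Total: 1527.88 + 580.048 + 19100 = 21207.9 N

2.121×10⁴ N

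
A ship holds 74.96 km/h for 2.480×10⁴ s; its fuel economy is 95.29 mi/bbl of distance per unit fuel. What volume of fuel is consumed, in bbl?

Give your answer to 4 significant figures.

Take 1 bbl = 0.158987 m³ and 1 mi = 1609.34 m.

3.367 bbl

74.96 km/h → 20.8222 m/s
d = v × t = 20.8222 × 24800 = 516391 m
95.29 mi/bbl → 964569 m/m³
V = d / (distance per unit fuel) = 516391 / 964569 = 0.535359 m³
In bbl: 0.535359 / 0.158987 = 3.36731 bbl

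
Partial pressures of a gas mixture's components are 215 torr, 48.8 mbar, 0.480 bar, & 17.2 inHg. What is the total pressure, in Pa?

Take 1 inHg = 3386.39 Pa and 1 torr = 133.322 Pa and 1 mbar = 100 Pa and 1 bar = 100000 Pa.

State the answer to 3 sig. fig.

1.40×10⁵ Pa

215 torr × 133.322 = 28664.2 Pa
48.8 mbar × 100 = 4880 Pa
0.480 bar × 100000 = 48000 Pa
17.2 inHg × 3386.39 = 58245.9 Pa
Combined: 28664.2 + 4880 + 48000 + 58245.9 = 139790 Pa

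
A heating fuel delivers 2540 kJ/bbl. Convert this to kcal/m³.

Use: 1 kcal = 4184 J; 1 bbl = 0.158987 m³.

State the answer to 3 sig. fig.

2540 kJ/bbl × 1000 J/kJ ÷ 0.158987 m³/bbl = 1.59761×10⁷ J/m³
1.59761×10⁷ J/m³ ÷ 4184 J/kcal = 3818.38 kcal/m³

3820 kcal/m³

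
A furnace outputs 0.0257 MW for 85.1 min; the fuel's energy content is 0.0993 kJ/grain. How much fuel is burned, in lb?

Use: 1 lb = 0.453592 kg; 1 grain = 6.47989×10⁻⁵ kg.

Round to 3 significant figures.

189 lb

0.0257 MW → 25700 W
85.1 min → 5106 s
E = P × t = 25700 × 5106 = 1.31224×10⁸ J
0.0993 kJ/grain → 1.53243×10⁶ J/kg
m = E / e_s = 1.31224×10⁸ / 1.53243×10⁶ = 85.6313 kg
In lb: 85.6313 / 0.453592 = 188.785 lb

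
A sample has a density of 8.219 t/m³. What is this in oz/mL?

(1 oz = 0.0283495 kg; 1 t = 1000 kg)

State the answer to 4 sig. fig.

0.2899 oz/mL

8.219 t/m³ × 1000 kg/t = 8219 kg/m³
8219 kg/m³ ÷ 0.0283495 kg/oz × 10⁻⁶ m³/mL = 0.289917 oz/mL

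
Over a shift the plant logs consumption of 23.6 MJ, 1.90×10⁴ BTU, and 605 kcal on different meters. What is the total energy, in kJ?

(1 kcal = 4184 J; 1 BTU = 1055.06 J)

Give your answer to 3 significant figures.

4.62×10⁴ kJ

23.6 MJ × 1000000 → 2.36×10⁷ J
1.90×10⁴ BTU × 1055.06 → 2.00461×10⁷ J
605 kcal × 4184 → 2.53132×10⁶ J
Sum: 2.36×10⁷ + 2.00461×10⁷ + 2.53132×10⁶ = 4.61774×10⁷ J
In kJ: 4.61774×10⁷ / 1000 = 46177.4 kJ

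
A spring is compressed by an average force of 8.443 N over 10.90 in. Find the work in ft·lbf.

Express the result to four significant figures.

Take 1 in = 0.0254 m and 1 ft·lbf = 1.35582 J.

1.724 ft·lbf

10.90 in × 0.0254 = 0.27686 m
W = F × d = 8.443 N × 0.27686 m = 2.33753 J
2.33753 J ÷ (1.35582 J/ft·lbf) = 1.72407 ft·lbf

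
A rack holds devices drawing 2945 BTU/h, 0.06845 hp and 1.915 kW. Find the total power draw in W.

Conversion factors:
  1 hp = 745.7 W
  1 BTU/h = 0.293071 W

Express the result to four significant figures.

2829 W

2945 BTU/h × 0.293071 → 863.094 W
0.06845 hp × 745.7 → 51.0432 W
1.915 kW × 1000 → 1915 W
Sum: 863.094 + 51.0432 + 1915 = 2829.14 W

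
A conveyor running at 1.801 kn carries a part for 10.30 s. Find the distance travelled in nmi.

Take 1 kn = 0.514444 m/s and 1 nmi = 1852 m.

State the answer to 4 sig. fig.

1.801 kn × 0.514444 → 0.926514 m/s
d = v × t = 0.926514 m/s × 10.3 s = 9.54309 m
9.54309 m ÷ (1852 m/nmi) = 0.00515286 nmi

0.005153 nmi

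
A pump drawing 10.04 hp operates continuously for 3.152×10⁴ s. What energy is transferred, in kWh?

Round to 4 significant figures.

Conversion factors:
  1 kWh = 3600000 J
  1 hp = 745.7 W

65.55 kWh

10.04 hp × 745.7 → 7486.83 W
E = P × t = 7486.83 W × 31520 s = 2.35985×10⁸ J
2.35985×10⁸ J ÷ (3600000 J/kWh) = 65.5514 kWh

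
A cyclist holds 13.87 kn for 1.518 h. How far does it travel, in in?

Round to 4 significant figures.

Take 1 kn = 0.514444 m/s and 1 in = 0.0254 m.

13.87 kn × 0.514444 = 7.13534 m/s
1.518 h × 3600 = 5464.8 s
d = v × t = 7.13534 m/s × 5464.8 s = 38993.2 m
38993.2 m ÷ (0.0254 m/in) = 1.53517×10⁶ in

1.535×10⁶ in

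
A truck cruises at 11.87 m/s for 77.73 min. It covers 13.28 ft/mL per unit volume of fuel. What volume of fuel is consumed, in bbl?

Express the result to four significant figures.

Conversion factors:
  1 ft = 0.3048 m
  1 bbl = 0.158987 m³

77.73 min → 4663.8 s
d = v × t = 11.87 × 4663.8 = 55359.3 m
13.28 ft/mL → 4.04774×10⁶ m/m³
V = d / (distance per unit fuel) = 55359.3 / 4.04774×10⁶ = 0.0136766 m³
In bbl: 0.0136766 / 0.158987 = 0.0860234 bbl

0.08602 bbl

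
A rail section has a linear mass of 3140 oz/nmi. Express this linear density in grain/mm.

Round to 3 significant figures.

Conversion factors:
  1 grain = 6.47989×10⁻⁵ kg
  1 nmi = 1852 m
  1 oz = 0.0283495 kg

0.742 grain/mm

3140 oz/nmi × 0.0283495 kg/oz ÷ 1852 m/nmi = 0.0480656 kg/m
0.0480656 kg/m ÷ 6.47989×10⁻⁵ kg/grain × 0.001 m/mm = 0.741766 grain/mm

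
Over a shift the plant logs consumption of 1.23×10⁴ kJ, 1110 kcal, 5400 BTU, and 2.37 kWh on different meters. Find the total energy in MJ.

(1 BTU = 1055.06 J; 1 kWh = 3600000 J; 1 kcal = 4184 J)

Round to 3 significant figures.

31.2 MJ

1.23×10⁴ kJ × 1000 = 1.23×10⁷ J
1110 kcal × 4184 = 4.64424×10⁶ J
5400 BTU × 1055.06 = 5.69732×10⁶ J
2.37 kWh × 3600000 = 8.532×10⁶ J
Total: 1.23×10⁷ + 4.64424×10⁶ + 5.69732×10⁶ + 8.532×10⁶ = 3.11736×10⁷ J
In MJ: 3.11736×10⁷ / 1000000 = 31.1736 MJ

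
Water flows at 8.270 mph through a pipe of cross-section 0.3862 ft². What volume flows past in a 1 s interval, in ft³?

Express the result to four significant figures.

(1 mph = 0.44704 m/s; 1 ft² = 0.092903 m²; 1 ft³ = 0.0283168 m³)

8.270 mph × 0.44704 = 3.69702 m/s
0.3862 ft² × 0.092903 = 0.0358791 m²
V = v × A × t = 3.69702 m/s × 0.0358791 m² × 1 s = 0.132646 m³
0.132646 m³ ÷ (0.0283168 m³/ft³) = 4.68436 ft³

4.684 ft³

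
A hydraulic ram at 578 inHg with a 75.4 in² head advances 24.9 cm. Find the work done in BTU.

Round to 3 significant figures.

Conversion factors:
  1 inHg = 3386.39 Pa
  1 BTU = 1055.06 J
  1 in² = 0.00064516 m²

22.5 BTU

578 inHg → 1.95733×10⁶ Pa
75.4 in² → 0.0486451 m²
F = P × A = 1.95733×10⁶ × 0.0486451 = 95214.5 N
24.9 cm → 0.249 m
W = F × d = 95214.5 × 0.249 = 23708.4 J
In BTU: 23708.4 / 1055.06 = 22.4711 BTU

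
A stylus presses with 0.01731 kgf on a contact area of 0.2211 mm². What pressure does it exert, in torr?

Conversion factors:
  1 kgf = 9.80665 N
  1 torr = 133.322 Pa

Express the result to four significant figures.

5759 torr

0.01731 kgf × 9.80665 = 0.169753 N
0.2211 mm² × 10⁻⁶ = 2.211×10⁻⁷ m²
P = F / A = 0.169753 N / 2.211×10⁻⁷ m² = 767766 Pa
767766 Pa ÷ (133.322 Pa/torr) = 5758.73 torr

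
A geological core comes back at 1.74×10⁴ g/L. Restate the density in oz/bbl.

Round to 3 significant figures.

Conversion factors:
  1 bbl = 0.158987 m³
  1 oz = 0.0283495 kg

1.74×10⁴ g/L × 0.001 kg/g ÷ 0.001 m³/L = 17400 kg/m³
17400 kg/m³ ÷ 0.0283495 kg/oz × 0.158987 m³/bbl = 97581 oz/bbl

9.76×10⁴ oz/bbl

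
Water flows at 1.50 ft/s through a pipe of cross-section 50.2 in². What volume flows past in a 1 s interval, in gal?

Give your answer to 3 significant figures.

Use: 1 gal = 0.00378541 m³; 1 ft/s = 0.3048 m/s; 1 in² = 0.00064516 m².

1.50 ft/s × 0.3048 → 0.4572 m/s
50.2 in² × 0.00064516 → 0.032387 m²
V = v × A × t = 0.4572 m/s × 0.032387 m² × 1 s = 0.0148073 m³
0.0148073 m³ ÷ (0.00378541 m³/gal) = 3.91168 gal

3.91 gal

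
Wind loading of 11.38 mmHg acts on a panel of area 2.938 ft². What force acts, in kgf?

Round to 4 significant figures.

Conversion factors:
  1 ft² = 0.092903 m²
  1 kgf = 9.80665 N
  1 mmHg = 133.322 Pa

11.38 mmHg × 133.322 → 1517.2 Pa
2.938 ft² × 0.092903 → 0.272949 m²
F = P × A = 1517.2 Pa × 0.272949 m² = 414.118 N
414.118 N ÷ (9.80665 N/kgf) = 42.2283 kgf

42.23 kgf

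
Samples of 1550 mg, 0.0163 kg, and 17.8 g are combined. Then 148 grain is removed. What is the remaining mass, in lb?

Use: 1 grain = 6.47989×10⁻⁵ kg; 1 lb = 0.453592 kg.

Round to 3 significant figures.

1550 mg × 10⁻⁶ = 0.00155 kg
0.0163 kg (already kg)
17.8 g × 0.001 = 0.0178 kg
148 grain × 6.47989×10⁻⁵ = 0.00959024 kg
Net: 0.00155 + 0.0163 + 0.0178 − 0.00959024 = 0.0260598 kg
In lb: 0.0260598 / 0.453592 = 0.0574521 lb

0.0575 lb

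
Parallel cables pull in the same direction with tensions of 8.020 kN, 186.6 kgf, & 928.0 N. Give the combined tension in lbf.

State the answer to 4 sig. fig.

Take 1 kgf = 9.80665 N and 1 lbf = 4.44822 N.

2423 lbf

8.020 kN × 1000 = 8020 N
186.6 kgf × 9.80665 = 1829.92 N
928.0 N (already N)
Combined: 8020 + 1829.92 + 928 = 10777.9 N
In lbf: 10777.9 / 4.44822 = 2422.97 lbf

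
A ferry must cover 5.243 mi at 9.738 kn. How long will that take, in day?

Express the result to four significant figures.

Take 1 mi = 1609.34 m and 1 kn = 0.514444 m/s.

5.243 mi × 1609.34 = 8437.77 m
9.738 kn × 0.514444 = 5.00966 m/s
t = d / v = 8437.77 m / 5.00966 m/s = 1684.3 s
1684.3 s ÷ (86400 s/day) = 0.0194942 day

0.01949 day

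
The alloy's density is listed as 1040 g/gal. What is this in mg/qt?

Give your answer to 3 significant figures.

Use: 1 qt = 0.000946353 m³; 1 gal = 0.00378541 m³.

2.60×10⁵ mg/qt

1040 g/gal × 0.001 kg/g ÷ 0.00378541 m³/gal = 274.739 kg/m³
274.739 kg/m³ ÷ 10⁻⁶ kg/mg × 0.000946353 m³/qt = 260000 mg/qt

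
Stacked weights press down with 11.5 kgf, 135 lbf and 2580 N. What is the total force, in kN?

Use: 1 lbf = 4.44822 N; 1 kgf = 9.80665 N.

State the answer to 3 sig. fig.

11.5 kgf × 9.80665 = 112.776 N
135 lbf × 4.44822 = 600.51 N
2580 N (already N)
Total: 112.776 + 600.51 + 2580 = 3293.29 N
In kN: 3293.29 / 1000 = 3.29329 kN

3.29 kN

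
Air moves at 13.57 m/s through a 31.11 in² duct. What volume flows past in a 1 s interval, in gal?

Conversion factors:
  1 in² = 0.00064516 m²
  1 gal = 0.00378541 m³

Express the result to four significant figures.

71.95 gal

31.11 in² × 0.00064516 → 0.0200709 m²
V = v × A × t = 13.57 m/s × 0.0200709 m² × 1 s = 0.272362 m³
0.272362 m³ ÷ (0.00378541 m³/gal) = 71.9505 gal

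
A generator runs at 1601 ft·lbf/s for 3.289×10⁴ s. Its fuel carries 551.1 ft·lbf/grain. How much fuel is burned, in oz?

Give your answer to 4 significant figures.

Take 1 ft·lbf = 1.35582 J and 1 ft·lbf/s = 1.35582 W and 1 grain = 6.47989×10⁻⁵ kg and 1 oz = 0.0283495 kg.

1601 ft·lbf/s → 2170.67 W
E = P × t = 2170.67 × 32890 = 7.13933×10⁷ J
551.1 ft·lbf/grain → 1.15309×10⁷ J/kg
m = E / e_s = 7.13933×10⁷ / 1.15309×10⁷ = 6.19148 kg
In oz: 6.19148 / 0.0283495 = 218.398 oz

218.4 oz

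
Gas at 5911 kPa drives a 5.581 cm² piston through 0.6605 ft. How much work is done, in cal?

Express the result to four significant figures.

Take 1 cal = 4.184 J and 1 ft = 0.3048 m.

5911 kPa → 5.911×10⁶ Pa
5.581 cm² → 5.581×10⁻⁴ m²
F = P × A = 5.911×10⁶ × 5.581×10⁻⁴ = 3298.93 N
0.6605 ft → 0.20132 m
W = F × d = 3298.93 × 0.20132 = 664.141 J
In cal: 664.141 / 4.184 = 158.734 cal

158.7 cal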